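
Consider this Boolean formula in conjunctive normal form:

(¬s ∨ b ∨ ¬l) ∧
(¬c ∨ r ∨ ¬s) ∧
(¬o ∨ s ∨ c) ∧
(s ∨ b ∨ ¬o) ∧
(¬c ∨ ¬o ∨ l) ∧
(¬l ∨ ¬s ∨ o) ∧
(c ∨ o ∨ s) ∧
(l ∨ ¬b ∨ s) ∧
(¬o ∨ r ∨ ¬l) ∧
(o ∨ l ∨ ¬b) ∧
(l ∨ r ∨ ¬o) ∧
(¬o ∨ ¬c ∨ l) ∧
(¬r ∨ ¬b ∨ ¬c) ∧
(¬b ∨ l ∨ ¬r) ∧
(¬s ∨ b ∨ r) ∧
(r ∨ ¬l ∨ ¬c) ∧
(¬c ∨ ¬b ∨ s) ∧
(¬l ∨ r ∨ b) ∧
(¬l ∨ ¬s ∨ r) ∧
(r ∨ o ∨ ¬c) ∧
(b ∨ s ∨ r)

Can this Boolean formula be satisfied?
Yes

Yes, the formula is satisfiable.

One satisfying assignment is: s=False, o=False, r=True, c=True, l=True, b=False

Verification: With this assignment, all 21 clauses evaluate to true.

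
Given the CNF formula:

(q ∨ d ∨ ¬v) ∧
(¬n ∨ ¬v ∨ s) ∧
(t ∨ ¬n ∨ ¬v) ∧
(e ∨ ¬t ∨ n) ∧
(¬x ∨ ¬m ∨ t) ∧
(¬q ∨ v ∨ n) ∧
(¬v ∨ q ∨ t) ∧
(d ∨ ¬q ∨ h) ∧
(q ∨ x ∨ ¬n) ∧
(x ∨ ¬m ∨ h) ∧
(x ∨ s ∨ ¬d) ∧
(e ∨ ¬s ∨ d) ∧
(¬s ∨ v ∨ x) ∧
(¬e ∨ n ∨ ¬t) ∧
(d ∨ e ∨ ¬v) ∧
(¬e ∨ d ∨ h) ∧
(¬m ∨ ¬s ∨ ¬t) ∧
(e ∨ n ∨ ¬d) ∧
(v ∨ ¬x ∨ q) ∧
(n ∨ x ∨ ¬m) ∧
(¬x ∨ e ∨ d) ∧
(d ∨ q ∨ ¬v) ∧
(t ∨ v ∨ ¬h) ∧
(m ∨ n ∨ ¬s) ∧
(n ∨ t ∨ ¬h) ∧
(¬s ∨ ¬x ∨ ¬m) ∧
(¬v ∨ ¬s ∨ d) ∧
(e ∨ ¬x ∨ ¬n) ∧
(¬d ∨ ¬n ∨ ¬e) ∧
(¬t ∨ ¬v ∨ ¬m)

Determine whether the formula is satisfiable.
Yes

Yes, the formula is satisfiable.

One satisfying assignment is: d=False, m=False, t=False, s=False, v=False, h=False, n=False, e=False, q=False, x=False

Verification: With this assignment, all 30 clauses evaluate to true.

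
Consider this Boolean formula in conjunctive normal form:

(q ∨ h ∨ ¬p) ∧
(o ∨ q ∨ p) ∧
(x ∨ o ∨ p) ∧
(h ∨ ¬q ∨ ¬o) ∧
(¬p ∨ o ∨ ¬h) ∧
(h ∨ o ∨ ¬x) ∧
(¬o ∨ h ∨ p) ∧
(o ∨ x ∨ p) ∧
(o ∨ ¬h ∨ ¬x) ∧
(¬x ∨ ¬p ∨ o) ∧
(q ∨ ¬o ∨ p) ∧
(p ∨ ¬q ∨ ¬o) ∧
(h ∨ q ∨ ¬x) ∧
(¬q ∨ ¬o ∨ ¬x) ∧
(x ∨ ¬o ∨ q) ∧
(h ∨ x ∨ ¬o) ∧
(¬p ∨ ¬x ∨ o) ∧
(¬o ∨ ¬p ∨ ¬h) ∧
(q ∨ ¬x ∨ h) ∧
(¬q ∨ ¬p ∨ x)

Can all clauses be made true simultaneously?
No

No, the formula is not satisfiable.

No assignment of truth values to the variables can make all 20 clauses true simultaneously.

The formula is UNSAT (unsatisfiable).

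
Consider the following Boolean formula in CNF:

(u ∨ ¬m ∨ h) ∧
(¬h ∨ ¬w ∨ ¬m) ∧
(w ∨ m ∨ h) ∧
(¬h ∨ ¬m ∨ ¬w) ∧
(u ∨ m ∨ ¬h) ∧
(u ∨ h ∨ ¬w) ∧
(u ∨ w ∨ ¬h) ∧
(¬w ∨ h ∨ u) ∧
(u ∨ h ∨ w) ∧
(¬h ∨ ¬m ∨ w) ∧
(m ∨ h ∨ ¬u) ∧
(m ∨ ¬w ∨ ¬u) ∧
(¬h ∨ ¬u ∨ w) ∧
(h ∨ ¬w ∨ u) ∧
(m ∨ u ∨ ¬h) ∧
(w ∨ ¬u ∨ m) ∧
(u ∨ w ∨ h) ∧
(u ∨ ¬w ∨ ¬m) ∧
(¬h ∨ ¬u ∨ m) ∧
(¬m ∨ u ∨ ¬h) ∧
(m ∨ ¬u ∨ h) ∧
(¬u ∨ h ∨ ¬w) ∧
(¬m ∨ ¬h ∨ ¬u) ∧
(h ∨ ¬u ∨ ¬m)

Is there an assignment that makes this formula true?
No

No, the formula is not satisfiable.

No assignment of truth values to the variables can make all 24 clauses true simultaneously.

The formula is UNSAT (unsatisfiable).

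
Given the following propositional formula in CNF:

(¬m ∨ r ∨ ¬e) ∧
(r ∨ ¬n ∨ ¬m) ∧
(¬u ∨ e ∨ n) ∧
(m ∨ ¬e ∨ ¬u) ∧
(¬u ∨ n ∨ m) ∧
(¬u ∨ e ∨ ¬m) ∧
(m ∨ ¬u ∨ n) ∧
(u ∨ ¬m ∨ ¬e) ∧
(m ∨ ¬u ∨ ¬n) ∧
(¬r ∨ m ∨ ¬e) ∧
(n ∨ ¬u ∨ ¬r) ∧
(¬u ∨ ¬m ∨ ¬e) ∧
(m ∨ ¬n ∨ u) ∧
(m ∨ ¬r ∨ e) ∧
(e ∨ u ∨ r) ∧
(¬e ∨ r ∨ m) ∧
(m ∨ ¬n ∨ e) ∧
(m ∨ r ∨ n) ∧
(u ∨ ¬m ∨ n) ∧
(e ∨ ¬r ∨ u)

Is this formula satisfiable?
No

No, the formula is not satisfiable.

No assignment of truth values to the variables can make all 20 clauses true simultaneously.

The formula is UNSAT (unsatisfiable).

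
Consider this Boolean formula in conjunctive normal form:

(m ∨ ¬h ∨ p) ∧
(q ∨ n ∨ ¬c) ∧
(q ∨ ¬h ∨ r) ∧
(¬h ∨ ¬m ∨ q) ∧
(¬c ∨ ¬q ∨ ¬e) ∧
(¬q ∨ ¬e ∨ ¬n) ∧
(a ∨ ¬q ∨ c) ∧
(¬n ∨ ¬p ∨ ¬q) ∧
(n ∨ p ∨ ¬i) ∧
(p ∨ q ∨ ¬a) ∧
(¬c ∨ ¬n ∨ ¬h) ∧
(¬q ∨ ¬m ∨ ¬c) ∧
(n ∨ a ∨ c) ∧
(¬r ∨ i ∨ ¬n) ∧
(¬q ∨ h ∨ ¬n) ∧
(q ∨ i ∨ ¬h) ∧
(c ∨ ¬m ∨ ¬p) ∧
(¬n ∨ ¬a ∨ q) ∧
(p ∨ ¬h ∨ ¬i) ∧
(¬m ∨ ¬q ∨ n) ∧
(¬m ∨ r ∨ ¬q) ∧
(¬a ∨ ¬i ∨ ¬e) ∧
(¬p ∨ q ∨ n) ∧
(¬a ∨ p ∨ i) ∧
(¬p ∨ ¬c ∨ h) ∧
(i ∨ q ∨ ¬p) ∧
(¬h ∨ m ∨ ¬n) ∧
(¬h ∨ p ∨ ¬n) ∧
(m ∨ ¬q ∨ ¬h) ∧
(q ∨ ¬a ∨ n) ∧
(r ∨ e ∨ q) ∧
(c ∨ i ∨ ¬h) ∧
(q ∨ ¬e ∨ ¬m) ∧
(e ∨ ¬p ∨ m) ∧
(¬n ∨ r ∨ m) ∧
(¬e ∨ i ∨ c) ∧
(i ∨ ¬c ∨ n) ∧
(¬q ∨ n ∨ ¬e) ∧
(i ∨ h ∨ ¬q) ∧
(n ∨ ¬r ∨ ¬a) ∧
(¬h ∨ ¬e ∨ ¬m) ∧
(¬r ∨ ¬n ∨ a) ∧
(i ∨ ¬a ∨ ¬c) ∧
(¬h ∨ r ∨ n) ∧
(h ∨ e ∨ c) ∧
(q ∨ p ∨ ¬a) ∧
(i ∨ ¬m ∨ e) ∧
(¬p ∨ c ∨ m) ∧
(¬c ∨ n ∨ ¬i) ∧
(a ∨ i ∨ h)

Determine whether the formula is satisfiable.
No

No, the formula is not satisfiable.

No assignment of truth values to the variables can make all 50 clauses true simultaneously.

The formula is UNSAT (unsatisfiable).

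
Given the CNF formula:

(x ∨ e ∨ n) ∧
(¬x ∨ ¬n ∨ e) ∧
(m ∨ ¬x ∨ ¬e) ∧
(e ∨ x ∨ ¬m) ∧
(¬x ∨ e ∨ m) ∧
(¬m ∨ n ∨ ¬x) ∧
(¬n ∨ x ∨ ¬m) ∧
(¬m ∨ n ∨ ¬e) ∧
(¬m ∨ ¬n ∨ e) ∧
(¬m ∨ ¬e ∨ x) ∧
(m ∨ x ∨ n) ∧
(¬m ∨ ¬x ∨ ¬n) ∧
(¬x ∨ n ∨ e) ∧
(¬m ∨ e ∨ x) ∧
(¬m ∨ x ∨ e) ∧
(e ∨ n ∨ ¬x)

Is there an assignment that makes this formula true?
Yes

Yes, the formula is satisfiable.

One satisfying assignment is: e=False, m=False, n=True, x=False

Verification: With this assignment, all 16 clauses evaluate to true.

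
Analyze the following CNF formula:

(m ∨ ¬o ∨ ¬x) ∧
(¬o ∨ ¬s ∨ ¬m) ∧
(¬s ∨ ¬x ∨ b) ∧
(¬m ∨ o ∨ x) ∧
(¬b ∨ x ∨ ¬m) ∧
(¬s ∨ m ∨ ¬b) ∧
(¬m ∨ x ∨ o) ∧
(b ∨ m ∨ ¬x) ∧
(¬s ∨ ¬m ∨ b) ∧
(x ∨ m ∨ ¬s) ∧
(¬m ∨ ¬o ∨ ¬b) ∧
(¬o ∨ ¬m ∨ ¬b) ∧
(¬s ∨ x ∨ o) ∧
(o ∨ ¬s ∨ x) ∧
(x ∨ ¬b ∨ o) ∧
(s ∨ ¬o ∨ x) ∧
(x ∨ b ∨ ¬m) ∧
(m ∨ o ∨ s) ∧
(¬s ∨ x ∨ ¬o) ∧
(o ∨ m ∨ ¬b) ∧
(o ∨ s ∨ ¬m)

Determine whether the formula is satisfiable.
Yes

Yes, the formula is satisfiable.

One satisfying assignment is: x=True, s=True, o=False, m=True, b=True

Verification: With this assignment, all 21 clauses evaluate to true.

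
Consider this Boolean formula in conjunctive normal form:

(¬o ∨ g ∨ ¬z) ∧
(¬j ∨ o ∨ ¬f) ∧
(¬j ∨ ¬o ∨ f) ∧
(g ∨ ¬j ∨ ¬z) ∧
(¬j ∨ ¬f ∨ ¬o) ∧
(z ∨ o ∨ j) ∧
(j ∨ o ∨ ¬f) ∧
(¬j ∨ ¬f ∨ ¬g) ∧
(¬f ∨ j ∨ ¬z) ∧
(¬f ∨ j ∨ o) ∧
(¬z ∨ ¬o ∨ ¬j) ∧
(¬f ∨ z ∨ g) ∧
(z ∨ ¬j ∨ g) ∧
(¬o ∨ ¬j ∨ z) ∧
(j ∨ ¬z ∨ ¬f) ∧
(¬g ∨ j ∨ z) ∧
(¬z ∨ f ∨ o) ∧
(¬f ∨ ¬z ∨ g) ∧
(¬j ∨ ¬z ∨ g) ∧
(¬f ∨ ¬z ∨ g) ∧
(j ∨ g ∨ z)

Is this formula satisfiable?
Yes

Yes, the formula is satisfiable.

One satisfying assignment is: f=False, g=True, z=False, j=True, o=False

Verification: With this assignment, all 21 clauses evaluate to true.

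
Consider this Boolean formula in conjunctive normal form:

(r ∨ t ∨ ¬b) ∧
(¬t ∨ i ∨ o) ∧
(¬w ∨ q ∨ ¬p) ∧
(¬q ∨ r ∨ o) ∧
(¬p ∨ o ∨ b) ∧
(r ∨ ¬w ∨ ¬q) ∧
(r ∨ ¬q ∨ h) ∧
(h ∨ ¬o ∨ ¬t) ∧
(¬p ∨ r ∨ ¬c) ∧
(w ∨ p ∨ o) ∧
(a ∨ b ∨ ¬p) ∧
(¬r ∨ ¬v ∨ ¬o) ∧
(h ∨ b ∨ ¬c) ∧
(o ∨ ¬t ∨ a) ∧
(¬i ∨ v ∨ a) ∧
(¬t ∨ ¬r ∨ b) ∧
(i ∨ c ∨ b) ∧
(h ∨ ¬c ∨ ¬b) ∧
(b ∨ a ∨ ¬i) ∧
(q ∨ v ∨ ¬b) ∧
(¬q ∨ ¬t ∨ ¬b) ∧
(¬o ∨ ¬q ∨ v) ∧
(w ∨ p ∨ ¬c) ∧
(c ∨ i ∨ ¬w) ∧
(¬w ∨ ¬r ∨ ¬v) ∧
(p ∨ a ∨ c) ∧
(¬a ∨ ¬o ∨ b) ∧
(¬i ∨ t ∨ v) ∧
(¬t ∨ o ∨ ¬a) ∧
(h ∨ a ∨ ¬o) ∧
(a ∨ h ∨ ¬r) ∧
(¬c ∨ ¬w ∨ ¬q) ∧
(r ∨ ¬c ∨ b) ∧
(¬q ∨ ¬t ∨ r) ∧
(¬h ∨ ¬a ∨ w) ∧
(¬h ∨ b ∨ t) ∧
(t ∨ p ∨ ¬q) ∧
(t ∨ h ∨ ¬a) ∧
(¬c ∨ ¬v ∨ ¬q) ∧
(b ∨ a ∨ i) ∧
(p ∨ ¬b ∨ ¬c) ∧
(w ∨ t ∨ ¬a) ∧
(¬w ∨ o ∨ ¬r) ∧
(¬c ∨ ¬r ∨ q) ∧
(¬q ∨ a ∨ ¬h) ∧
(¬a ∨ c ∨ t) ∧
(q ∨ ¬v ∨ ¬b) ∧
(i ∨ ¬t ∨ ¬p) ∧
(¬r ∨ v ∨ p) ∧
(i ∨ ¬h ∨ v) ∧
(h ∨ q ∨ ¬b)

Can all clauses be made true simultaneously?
No

No, the formula is not satisfiable.

No assignment of truth values to the variables can make all 51 clauses true simultaneously.

The formula is UNSAT (unsatisfiable).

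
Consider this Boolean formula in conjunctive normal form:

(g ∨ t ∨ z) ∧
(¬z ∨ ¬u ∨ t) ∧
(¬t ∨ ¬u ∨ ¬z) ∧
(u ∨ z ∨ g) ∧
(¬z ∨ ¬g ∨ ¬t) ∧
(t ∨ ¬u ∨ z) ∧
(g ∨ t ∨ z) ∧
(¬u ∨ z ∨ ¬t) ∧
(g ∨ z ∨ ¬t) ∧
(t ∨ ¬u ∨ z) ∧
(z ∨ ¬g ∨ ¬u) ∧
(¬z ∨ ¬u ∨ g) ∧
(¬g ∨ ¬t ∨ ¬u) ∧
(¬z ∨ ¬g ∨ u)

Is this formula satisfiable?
Yes

Yes, the formula is satisfiable.

One satisfying assignment is: t=False, g=True, u=False, z=False

Verification: With this assignment, all 14 clauses evaluate to true.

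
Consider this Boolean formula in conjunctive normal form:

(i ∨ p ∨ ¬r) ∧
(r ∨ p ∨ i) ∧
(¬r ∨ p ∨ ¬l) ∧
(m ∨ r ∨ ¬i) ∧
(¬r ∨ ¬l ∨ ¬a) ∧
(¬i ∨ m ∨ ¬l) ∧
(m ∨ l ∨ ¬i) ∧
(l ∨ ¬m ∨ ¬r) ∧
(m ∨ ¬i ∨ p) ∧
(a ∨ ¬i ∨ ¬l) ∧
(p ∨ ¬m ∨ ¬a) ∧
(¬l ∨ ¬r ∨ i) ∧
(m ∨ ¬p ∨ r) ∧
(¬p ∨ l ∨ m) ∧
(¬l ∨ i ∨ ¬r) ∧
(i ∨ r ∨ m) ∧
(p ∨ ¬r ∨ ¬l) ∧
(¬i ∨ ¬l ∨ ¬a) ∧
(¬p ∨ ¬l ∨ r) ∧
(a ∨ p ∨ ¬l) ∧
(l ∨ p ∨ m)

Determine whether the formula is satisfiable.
Yes

Yes, the formula is satisfiable.

One satisfying assignment is: i=True, m=True, p=False, a=False, l=False, r=False

Verification: With this assignment, all 21 clauses evaluate to true.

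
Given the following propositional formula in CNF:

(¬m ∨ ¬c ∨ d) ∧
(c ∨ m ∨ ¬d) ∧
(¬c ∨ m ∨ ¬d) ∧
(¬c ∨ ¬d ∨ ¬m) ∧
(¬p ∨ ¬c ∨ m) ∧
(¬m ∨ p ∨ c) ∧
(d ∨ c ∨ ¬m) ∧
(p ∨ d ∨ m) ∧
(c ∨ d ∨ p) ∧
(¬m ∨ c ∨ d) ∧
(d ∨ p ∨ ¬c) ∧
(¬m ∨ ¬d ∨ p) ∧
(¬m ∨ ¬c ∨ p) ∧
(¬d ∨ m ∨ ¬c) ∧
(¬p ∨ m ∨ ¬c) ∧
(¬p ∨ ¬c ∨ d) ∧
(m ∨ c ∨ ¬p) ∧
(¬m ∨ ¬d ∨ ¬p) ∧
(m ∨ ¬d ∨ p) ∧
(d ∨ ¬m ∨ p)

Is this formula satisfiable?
No

No, the formula is not satisfiable.

No assignment of truth values to the variables can make all 20 clauses true simultaneously.

The formula is UNSAT (unsatisfiable).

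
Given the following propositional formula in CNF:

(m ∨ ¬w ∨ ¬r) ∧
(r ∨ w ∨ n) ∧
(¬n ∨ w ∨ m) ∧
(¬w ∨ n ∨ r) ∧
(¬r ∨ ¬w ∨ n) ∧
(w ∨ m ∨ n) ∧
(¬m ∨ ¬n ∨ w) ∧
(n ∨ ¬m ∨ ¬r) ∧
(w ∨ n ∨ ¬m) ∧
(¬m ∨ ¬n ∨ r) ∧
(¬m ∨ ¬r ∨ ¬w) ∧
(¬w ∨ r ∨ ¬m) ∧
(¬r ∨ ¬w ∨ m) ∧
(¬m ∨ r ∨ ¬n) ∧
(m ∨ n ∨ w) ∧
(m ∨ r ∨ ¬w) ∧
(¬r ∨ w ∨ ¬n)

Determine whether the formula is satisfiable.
No

No, the formula is not satisfiable.

No assignment of truth values to the variables can make all 17 clauses true simultaneously.

The formula is UNSAT (unsatisfiable).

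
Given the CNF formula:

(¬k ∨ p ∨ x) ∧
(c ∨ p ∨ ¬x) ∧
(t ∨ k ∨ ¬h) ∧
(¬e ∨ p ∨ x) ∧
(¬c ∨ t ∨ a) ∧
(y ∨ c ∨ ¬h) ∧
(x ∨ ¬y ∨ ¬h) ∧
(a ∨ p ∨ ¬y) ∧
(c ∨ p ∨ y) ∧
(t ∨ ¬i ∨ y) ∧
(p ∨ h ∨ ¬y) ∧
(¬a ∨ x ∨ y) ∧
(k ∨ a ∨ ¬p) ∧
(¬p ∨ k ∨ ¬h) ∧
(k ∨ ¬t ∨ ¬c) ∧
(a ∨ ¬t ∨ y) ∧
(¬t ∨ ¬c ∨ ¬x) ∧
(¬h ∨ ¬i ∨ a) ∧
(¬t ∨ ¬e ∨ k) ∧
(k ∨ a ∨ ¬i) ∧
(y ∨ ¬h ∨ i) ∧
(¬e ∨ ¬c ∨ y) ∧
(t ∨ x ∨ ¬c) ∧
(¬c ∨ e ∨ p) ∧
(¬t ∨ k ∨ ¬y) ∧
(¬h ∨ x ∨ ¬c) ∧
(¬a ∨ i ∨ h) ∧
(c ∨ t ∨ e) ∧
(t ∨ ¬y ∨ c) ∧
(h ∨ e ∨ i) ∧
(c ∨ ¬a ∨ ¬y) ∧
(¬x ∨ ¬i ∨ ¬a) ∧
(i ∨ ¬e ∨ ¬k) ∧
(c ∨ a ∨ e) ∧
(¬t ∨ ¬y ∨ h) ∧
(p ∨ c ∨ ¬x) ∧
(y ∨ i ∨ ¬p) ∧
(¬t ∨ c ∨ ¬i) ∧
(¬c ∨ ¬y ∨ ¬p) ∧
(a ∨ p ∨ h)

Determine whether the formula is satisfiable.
No

No, the formula is not satisfiable.

No assignment of truth values to the variables can make all 40 clauses true simultaneously.

The formula is UNSAT (unsatisfiable).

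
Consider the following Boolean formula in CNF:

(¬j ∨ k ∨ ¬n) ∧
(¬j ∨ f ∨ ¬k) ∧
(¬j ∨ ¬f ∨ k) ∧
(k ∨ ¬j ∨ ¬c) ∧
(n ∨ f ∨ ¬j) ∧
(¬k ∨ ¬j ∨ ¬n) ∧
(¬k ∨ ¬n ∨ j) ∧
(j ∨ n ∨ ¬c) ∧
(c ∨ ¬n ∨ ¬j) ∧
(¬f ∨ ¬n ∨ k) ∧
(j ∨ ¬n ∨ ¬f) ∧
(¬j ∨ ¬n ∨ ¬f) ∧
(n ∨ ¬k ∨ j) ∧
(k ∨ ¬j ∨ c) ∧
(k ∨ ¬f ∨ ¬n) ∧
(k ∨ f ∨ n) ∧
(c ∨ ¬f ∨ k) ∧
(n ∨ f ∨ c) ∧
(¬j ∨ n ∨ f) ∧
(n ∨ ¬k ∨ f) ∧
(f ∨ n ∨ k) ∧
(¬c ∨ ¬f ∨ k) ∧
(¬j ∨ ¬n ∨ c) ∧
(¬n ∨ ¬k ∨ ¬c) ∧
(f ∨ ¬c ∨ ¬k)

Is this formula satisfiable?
Yes

Yes, the formula is satisfiable.

One satisfying assignment is: c=False, n=False, k=True, j=True, f=True

Verification: With this assignment, all 25 clauses evaluate to true.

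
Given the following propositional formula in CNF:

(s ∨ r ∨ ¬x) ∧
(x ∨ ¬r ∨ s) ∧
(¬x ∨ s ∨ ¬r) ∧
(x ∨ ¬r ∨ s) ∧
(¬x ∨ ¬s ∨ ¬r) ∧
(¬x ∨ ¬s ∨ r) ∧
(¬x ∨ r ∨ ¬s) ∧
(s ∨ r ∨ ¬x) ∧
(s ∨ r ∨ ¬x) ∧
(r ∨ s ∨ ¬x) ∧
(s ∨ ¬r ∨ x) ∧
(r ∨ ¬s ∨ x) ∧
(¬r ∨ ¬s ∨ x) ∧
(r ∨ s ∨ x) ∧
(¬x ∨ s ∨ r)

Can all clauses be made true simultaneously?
No

No, the formula is not satisfiable.

No assignment of truth values to the variables can make all 15 clauses true simultaneously.

The formula is UNSAT (unsatisfiable).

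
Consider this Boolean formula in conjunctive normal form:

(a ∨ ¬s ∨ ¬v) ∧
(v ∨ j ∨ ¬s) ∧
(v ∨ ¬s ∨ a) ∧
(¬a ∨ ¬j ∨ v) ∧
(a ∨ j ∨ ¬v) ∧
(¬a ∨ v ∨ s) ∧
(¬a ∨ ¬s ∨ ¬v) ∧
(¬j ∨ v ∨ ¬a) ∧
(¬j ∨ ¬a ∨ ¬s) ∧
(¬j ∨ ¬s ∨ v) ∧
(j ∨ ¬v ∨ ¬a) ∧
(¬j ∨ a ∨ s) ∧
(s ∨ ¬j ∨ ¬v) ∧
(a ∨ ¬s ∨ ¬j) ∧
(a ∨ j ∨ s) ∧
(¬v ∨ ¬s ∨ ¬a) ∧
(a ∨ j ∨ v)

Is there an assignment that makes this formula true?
No

No, the formula is not satisfiable.

No assignment of truth values to the variables can make all 17 clauses true simultaneously.

The formula is UNSAT (unsatisfiable).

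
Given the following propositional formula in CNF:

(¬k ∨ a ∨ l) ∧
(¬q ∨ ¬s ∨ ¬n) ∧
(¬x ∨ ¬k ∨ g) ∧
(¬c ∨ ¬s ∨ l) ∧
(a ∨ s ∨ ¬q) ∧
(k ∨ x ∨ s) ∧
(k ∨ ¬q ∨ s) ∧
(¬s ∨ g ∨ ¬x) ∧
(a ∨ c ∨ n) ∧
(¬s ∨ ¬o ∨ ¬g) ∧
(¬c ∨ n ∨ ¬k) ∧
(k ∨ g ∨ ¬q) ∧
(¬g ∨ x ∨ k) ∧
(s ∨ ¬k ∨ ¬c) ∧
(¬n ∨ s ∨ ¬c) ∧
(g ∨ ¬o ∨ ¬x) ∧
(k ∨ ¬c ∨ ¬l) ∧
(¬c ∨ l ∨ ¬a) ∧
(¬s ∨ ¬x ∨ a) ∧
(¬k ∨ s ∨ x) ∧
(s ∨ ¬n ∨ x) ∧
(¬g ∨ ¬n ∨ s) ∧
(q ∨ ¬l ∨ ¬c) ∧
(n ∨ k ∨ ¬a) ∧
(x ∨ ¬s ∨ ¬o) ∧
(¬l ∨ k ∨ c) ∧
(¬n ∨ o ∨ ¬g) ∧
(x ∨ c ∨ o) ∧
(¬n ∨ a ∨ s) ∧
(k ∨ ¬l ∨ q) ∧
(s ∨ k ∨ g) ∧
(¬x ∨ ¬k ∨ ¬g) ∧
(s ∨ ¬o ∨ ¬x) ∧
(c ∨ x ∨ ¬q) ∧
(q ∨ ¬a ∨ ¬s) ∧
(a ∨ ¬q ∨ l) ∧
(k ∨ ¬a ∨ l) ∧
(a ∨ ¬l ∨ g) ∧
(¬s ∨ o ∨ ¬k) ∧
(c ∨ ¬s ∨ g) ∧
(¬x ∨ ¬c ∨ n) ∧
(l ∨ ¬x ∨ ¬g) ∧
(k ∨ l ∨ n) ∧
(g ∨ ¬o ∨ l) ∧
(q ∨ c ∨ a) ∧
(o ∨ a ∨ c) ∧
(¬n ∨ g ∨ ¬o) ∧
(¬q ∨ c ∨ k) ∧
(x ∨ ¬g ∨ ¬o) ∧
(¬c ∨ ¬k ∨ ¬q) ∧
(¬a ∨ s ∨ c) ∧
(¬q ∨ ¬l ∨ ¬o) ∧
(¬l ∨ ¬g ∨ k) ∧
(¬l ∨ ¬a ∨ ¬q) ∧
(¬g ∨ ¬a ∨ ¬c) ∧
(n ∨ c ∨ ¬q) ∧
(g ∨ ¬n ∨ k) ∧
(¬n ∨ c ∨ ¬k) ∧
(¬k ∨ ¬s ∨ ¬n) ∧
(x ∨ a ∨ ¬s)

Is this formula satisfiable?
No

No, the formula is not satisfiable.

No assignment of truth values to the variables can make all 60 clauses true simultaneously.

The formula is UNSAT (unsatisfiable).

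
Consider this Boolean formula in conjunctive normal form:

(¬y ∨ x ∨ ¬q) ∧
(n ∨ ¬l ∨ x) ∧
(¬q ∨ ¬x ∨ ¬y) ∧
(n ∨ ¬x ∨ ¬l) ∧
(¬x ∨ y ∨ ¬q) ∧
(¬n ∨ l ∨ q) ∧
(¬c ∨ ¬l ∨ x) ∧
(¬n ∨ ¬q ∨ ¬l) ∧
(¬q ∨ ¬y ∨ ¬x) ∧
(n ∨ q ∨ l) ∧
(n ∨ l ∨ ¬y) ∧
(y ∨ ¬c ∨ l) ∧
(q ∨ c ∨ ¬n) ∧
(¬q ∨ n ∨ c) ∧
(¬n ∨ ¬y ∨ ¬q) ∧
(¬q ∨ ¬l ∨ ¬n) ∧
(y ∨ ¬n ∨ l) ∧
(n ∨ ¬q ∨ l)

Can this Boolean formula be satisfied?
Yes

Yes, the formula is satisfiable.

One satisfying assignment is: q=False, n=True, c=True, x=True, y=False, l=True

Verification: With this assignment, all 18 clauses evaluate to true.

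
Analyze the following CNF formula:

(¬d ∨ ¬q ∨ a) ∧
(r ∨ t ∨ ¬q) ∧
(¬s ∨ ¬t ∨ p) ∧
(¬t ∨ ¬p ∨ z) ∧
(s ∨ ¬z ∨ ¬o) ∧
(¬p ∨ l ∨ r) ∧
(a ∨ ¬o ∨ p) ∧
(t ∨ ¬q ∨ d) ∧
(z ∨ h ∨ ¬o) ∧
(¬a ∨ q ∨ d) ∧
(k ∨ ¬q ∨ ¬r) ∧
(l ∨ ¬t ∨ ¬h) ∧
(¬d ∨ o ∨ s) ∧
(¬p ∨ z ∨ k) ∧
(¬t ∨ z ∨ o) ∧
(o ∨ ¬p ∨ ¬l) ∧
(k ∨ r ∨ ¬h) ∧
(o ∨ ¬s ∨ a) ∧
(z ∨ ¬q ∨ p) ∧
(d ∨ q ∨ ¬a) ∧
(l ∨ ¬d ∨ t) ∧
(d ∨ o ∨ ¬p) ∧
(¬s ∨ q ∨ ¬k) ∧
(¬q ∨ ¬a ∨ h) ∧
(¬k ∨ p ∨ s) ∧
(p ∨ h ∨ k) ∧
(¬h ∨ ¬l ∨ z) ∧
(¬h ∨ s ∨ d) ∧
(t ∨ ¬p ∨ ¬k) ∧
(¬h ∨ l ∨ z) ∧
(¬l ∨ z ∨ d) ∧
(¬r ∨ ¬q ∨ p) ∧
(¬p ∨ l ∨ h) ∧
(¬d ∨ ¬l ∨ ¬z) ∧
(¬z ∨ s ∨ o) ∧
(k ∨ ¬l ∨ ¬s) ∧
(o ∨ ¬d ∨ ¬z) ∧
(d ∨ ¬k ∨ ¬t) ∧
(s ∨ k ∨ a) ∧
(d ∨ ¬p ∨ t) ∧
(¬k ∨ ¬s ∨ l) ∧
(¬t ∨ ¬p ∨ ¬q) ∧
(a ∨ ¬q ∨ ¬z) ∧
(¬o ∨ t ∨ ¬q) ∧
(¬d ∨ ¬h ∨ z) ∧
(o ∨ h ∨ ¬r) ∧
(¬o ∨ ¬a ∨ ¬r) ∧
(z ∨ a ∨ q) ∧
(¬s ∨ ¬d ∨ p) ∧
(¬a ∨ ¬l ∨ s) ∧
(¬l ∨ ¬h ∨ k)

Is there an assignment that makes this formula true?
No

No, the formula is not satisfiable.

No assignment of truth values to the variables can make all 51 clauses true simultaneously.

The formula is UNSAT (unsatisfiable).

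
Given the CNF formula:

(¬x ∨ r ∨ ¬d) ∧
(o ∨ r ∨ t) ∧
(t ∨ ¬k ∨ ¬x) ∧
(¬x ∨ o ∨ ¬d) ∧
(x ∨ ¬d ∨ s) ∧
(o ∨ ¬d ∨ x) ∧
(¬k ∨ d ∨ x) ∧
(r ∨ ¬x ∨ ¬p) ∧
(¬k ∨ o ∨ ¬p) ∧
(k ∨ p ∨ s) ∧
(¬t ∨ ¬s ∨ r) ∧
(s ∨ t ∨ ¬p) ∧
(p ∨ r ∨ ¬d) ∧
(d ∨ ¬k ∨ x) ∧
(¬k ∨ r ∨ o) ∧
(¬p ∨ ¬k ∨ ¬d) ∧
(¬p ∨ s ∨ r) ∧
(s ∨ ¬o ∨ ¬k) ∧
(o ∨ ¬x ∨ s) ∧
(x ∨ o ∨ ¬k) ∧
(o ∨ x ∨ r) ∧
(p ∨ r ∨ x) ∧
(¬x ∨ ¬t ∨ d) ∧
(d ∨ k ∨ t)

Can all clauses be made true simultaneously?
Yes

Yes, the formula is satisfiable.

One satisfying assignment is: d=True, s=True, t=False, p=False, k=False, o=True, r=True, x=False

Verification: With this assignment, all 24 clauses evaluate to true.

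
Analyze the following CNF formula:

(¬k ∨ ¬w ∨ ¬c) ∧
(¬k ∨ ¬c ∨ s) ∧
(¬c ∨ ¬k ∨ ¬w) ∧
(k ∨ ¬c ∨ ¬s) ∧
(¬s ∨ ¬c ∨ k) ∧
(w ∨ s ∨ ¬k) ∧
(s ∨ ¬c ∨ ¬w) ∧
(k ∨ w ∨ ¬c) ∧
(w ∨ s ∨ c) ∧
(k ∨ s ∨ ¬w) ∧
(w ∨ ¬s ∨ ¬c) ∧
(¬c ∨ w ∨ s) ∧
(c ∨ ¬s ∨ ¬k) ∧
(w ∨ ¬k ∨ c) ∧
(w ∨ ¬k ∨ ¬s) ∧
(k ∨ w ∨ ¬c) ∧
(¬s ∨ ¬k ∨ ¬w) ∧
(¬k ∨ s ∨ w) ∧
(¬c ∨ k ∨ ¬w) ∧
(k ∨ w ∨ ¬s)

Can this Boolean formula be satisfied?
Yes

Yes, the formula is satisfiable.

One satisfying assignment is: k=True, w=True, s=False, c=False

Verification: With this assignment, all 20 clauses evaluate to true.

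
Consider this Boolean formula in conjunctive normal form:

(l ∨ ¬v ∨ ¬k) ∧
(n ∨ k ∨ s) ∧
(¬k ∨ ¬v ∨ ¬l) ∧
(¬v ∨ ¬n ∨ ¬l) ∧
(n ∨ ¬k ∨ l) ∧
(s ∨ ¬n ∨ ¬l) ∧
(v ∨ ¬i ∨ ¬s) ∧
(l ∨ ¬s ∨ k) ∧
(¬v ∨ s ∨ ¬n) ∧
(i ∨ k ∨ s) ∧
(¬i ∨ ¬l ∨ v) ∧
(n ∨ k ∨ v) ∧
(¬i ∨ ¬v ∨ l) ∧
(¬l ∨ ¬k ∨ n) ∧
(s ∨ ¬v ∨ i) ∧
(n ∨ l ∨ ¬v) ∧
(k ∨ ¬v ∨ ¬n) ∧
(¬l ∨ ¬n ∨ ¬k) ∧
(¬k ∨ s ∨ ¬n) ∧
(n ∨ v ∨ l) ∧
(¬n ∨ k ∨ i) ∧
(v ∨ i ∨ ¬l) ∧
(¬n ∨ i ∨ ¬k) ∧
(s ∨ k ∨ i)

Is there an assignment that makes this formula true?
Yes

Yes, the formula is satisfiable.

One satisfying assignment is: s=True, v=True, i=False, k=False, l=True, n=False

Verification: With this assignment, all 24 clauses evaluate to true.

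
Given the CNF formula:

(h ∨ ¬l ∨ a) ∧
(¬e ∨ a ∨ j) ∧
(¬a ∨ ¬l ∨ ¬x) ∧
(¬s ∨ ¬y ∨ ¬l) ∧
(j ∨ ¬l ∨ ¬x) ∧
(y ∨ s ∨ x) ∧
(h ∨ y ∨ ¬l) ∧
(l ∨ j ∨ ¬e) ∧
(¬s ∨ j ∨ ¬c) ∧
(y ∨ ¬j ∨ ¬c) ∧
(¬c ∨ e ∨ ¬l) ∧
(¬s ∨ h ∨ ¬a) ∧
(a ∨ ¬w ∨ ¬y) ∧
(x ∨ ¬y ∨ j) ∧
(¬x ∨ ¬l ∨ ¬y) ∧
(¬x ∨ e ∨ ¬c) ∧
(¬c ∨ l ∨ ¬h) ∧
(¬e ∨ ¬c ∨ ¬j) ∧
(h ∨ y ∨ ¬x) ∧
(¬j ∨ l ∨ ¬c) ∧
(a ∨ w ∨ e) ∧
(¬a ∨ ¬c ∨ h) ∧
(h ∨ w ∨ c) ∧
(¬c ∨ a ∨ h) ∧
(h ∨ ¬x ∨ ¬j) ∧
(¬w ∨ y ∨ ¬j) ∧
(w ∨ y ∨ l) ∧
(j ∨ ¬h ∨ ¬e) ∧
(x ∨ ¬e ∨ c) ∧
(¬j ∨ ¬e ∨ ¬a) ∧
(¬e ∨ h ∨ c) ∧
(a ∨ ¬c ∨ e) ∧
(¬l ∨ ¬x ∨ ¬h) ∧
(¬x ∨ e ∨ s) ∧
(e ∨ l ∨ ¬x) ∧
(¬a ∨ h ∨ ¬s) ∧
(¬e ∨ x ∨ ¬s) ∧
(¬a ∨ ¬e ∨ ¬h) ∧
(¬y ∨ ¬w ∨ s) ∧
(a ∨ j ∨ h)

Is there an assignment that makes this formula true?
Yes

Yes, the formula is satisfiable.

One satisfying assignment is: j=False, h=True, x=False, a=True, c=False, l=True, y=False, w=False, e=False, s=True

Verification: With this assignment, all 40 clauses evaluate to true.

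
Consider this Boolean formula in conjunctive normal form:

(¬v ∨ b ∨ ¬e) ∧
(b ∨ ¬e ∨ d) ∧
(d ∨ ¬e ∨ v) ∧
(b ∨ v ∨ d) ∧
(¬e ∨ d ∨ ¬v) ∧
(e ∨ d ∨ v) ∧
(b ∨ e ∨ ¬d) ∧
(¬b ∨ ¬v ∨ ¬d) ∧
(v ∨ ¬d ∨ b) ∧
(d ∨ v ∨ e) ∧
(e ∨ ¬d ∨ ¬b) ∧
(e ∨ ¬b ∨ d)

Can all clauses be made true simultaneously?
Yes

Yes, the formula is satisfiable.

One satisfying assignment is: d=False, v=True, b=False, e=False

Verification: With this assignment, all 12 clauses evaluate to true.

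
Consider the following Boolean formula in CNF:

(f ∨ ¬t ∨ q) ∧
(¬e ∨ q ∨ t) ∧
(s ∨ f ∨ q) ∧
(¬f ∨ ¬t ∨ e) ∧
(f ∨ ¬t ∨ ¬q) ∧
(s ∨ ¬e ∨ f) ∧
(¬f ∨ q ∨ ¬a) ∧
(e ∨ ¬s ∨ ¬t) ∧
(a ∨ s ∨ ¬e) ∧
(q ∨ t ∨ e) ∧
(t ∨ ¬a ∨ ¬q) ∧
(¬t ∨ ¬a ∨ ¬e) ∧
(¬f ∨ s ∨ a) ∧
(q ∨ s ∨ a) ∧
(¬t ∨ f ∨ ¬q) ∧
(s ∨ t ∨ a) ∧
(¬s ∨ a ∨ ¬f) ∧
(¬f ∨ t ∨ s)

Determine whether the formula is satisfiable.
Yes

Yes, the formula is satisfiable.

One satisfying assignment is: q=True, t=False, a=False, s=True, e=False, f=False

Verification: With this assignment, all 18 clauses evaluate to true.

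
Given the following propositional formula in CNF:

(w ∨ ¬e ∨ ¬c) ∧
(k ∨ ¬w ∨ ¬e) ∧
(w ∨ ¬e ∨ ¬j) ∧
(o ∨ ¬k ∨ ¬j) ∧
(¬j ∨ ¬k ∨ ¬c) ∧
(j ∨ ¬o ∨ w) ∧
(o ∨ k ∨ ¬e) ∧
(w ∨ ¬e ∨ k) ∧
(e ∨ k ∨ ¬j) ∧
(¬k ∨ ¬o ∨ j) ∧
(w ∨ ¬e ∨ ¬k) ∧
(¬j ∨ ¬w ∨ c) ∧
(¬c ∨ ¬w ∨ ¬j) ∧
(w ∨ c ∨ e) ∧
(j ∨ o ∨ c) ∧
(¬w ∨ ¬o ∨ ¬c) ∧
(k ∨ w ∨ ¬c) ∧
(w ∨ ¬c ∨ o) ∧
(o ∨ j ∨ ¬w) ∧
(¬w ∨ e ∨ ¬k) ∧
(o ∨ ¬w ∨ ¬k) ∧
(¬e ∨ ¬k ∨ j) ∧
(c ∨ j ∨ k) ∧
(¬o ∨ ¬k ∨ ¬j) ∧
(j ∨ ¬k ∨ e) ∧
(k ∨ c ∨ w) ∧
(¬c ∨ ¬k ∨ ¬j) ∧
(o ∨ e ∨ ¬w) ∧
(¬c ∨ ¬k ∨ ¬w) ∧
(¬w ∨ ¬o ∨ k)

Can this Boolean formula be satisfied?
No

No, the formula is not satisfiable.

No assignment of truth values to the variables can make all 30 clauses true simultaneously.

The formula is UNSAT (unsatisfiable).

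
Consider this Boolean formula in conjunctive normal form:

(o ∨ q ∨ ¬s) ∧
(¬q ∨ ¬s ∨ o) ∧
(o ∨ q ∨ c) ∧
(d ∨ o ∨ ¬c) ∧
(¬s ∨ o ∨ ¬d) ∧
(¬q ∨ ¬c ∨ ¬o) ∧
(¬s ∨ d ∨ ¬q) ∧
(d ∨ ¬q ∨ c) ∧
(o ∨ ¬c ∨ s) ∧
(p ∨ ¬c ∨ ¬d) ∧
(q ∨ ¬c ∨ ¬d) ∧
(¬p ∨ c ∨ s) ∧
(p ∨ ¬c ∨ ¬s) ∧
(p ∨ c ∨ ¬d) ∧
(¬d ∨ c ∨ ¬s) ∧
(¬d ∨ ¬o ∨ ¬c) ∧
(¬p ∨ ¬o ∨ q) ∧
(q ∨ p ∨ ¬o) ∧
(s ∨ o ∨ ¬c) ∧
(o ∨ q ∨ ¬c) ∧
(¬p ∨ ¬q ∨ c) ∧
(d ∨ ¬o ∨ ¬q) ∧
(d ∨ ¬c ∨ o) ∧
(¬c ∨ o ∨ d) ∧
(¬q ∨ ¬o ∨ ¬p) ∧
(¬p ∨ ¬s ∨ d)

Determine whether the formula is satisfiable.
No

No, the formula is not satisfiable.

No assignment of truth values to the variables can make all 26 clauses true simultaneously.

The formula is UNSAT (unsatisfiable).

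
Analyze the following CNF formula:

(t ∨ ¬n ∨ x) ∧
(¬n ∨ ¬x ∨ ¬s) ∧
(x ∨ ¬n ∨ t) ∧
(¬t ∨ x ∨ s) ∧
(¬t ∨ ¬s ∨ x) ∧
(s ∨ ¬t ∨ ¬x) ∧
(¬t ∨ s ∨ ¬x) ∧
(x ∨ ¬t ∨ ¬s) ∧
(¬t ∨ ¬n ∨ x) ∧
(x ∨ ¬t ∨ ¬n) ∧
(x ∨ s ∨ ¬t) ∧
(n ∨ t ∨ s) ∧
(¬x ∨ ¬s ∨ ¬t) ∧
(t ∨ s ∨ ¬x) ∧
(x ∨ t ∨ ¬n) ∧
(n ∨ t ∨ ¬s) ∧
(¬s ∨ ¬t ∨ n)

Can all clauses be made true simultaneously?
No

No, the formula is not satisfiable.

No assignment of truth values to the variables can make all 17 clauses true simultaneously.

The formula is UNSAT (unsatisfiable).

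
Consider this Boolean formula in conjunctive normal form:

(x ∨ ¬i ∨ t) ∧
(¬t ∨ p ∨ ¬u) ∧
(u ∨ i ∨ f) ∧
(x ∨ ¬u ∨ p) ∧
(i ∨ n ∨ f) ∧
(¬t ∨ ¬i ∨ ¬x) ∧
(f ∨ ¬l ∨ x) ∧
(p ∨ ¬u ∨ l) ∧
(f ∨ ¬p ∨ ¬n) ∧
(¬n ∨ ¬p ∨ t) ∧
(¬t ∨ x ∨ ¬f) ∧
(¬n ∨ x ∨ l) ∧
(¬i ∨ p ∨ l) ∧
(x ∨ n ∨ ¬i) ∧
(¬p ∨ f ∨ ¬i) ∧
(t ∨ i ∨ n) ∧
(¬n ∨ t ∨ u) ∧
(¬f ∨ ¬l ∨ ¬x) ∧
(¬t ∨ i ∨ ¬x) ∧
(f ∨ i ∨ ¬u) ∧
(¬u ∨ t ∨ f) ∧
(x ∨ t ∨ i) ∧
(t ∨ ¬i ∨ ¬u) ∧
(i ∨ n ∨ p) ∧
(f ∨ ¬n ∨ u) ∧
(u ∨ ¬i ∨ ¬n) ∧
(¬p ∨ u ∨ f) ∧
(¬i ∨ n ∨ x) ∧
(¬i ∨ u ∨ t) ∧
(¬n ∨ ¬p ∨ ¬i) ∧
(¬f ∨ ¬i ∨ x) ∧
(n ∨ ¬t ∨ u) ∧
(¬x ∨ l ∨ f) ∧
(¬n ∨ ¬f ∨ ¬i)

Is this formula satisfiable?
No

No, the formula is not satisfiable.

No assignment of truth values to the variables can make all 34 clauses true simultaneously.

The formula is UNSAT (unsatisfiable).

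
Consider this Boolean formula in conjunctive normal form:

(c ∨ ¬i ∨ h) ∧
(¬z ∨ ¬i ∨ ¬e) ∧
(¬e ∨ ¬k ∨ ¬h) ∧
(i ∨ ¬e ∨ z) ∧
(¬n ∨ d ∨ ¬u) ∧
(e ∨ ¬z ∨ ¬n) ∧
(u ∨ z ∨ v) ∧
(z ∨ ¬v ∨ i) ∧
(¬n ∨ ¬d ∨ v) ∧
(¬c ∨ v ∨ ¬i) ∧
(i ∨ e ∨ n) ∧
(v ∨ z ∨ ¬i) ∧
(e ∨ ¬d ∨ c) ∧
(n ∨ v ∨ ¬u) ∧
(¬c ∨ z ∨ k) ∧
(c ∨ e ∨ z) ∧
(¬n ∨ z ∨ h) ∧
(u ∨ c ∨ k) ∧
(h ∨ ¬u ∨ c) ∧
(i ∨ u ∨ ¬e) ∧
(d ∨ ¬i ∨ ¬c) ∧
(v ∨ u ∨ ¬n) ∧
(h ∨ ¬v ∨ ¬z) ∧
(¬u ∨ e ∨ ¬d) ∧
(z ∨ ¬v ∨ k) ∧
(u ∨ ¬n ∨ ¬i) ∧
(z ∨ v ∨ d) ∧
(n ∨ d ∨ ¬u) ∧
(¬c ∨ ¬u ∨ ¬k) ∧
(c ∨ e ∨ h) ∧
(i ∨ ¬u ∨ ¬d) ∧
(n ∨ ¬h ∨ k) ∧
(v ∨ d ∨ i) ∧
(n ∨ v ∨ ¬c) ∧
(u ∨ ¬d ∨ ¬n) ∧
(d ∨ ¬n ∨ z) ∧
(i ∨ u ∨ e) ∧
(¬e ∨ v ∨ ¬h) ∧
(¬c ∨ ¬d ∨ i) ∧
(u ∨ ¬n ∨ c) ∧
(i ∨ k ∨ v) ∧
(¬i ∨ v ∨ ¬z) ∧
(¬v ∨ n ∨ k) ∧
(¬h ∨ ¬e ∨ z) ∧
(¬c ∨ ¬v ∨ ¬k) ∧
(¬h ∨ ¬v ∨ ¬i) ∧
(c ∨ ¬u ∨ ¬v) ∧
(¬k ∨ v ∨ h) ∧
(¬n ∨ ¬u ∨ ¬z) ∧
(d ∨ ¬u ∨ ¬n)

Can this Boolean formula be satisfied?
No

No, the formula is not satisfiable.

No assignment of truth values to the variables can make all 50 clauses true simultaneously.

The formula is UNSAT (unsatisfiable).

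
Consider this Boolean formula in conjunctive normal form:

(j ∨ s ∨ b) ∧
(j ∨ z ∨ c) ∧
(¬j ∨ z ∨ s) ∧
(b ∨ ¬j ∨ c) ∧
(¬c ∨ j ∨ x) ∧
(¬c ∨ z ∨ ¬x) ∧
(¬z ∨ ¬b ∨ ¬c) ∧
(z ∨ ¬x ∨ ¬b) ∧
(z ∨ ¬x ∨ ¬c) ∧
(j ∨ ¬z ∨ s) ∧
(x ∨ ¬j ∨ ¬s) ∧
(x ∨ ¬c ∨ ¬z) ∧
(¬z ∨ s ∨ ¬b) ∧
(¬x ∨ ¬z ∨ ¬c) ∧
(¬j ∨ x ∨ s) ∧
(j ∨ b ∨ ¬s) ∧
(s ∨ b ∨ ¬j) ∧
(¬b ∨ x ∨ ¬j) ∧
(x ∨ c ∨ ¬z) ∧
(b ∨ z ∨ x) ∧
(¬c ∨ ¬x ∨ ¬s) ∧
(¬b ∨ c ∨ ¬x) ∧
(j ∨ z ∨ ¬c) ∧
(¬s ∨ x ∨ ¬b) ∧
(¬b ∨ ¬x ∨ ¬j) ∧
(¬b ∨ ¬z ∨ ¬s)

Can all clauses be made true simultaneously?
No

No, the formula is not satisfiable.

No assignment of truth values to the variables can make all 26 clauses true simultaneously.

The formula is UNSAT (unsatisfiable).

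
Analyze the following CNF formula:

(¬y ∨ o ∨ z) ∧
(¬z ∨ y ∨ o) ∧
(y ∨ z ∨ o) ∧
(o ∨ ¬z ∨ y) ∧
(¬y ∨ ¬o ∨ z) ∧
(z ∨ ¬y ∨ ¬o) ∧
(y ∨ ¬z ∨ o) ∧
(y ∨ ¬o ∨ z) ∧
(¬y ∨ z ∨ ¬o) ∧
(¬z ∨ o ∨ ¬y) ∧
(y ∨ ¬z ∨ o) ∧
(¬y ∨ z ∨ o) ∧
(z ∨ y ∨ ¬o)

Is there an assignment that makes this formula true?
Yes

Yes, the formula is satisfiable.

One satisfying assignment is: y=True, z=True, o=True

Verification: With this assignment, all 13 clauses evaluate to true.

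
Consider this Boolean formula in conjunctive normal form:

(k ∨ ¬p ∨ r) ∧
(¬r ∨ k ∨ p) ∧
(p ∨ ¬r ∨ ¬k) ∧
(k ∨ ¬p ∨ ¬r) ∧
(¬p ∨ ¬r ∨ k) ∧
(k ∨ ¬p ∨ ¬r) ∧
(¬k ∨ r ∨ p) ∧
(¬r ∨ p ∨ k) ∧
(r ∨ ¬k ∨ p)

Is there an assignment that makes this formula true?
Yes

Yes, the formula is satisfiable.

One satisfying assignment is: k=False, r=False, p=False

Verification: With this assignment, all 9 clauses evaluate to true.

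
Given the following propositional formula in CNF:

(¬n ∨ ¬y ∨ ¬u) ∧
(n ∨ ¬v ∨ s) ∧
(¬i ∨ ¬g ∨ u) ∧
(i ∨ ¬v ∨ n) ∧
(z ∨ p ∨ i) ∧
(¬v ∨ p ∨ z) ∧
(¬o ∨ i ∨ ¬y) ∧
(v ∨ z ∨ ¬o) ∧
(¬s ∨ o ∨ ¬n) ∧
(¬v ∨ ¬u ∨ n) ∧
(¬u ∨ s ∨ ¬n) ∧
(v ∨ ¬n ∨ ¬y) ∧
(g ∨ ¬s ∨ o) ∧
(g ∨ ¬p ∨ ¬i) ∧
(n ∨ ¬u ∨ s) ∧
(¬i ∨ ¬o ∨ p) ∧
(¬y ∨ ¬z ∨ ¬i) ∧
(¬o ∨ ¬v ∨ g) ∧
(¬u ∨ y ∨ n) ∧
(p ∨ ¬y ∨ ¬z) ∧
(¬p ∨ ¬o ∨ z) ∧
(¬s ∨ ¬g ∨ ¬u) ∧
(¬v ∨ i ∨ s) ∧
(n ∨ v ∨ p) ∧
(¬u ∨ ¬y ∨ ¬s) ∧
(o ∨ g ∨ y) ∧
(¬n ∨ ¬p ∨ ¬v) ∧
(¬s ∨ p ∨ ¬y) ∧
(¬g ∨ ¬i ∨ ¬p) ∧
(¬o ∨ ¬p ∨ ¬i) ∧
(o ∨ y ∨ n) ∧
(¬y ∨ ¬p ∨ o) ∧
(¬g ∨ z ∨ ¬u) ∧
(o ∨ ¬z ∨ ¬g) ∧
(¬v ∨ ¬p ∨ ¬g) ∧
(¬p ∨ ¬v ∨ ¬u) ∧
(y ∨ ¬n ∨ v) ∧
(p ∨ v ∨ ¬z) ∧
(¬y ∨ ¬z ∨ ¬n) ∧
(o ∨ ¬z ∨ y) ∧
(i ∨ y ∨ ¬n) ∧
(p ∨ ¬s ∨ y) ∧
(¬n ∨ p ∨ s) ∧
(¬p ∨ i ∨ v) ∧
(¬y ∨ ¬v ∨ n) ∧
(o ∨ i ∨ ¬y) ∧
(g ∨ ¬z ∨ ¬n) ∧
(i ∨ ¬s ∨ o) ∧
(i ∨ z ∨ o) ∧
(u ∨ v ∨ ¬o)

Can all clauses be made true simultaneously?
No

No, the formula is not satisfiable.

No assignment of truth values to the variables can make all 50 clauses true simultaneously.

The formula is UNSAT (unsatisfiable).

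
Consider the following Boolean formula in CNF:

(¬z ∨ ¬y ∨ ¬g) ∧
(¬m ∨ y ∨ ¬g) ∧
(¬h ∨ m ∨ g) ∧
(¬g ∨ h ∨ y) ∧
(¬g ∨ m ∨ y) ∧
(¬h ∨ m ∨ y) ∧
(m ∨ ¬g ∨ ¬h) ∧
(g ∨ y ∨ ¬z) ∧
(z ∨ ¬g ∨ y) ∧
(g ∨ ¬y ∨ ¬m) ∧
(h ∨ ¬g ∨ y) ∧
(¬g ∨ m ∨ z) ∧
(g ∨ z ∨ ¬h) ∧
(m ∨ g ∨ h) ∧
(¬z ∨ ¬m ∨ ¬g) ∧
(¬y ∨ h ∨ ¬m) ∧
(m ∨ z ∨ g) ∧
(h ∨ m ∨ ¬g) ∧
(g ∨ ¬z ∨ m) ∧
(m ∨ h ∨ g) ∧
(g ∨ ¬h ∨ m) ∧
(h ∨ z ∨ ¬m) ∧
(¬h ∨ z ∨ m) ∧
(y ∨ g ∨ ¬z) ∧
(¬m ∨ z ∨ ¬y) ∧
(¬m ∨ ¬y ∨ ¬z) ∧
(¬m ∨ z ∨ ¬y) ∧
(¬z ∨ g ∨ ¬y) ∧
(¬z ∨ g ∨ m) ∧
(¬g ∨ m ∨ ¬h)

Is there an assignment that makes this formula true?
No

No, the formula is not satisfiable.

No assignment of truth values to the variables can make all 30 clauses true simultaneously.

The formula is UNSAT (unsatisfiable).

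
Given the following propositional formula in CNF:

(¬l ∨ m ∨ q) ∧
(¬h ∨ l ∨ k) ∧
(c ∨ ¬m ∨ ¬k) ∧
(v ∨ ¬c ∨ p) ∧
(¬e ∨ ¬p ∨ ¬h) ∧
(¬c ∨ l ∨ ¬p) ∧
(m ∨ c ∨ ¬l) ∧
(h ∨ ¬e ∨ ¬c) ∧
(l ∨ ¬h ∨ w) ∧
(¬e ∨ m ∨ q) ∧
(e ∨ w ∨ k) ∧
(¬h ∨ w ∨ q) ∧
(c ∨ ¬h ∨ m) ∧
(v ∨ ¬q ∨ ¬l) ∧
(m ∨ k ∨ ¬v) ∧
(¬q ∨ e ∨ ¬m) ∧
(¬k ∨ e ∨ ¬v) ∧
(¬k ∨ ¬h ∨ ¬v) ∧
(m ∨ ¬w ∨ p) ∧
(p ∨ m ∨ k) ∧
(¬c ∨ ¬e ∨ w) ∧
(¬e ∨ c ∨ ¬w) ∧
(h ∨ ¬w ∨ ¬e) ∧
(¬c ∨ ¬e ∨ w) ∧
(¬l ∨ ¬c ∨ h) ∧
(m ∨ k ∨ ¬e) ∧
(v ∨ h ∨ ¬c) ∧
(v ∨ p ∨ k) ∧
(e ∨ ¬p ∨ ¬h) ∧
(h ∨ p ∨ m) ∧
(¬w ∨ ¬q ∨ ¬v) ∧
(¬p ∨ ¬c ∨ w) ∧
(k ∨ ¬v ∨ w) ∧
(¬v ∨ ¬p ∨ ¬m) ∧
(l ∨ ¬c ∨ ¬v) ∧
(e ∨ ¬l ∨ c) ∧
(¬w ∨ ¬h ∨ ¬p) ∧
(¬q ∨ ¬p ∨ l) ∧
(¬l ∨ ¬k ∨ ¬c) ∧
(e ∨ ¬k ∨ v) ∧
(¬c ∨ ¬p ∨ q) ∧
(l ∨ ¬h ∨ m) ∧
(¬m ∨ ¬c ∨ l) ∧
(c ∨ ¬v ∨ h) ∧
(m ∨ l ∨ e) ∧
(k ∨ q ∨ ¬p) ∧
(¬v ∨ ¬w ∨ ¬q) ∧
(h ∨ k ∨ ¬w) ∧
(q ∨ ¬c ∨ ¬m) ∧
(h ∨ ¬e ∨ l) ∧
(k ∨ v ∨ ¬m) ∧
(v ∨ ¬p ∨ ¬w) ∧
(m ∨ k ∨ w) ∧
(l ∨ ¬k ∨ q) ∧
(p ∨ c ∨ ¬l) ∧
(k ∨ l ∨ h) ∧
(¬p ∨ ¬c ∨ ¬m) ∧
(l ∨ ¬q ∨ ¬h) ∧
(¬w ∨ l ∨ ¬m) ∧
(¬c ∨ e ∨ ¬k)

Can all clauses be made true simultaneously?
No

No, the formula is not satisfiable.

No assignment of truth values to the variables can make all 60 clauses true simultaneously.

The formula is UNSAT (unsatisfiable).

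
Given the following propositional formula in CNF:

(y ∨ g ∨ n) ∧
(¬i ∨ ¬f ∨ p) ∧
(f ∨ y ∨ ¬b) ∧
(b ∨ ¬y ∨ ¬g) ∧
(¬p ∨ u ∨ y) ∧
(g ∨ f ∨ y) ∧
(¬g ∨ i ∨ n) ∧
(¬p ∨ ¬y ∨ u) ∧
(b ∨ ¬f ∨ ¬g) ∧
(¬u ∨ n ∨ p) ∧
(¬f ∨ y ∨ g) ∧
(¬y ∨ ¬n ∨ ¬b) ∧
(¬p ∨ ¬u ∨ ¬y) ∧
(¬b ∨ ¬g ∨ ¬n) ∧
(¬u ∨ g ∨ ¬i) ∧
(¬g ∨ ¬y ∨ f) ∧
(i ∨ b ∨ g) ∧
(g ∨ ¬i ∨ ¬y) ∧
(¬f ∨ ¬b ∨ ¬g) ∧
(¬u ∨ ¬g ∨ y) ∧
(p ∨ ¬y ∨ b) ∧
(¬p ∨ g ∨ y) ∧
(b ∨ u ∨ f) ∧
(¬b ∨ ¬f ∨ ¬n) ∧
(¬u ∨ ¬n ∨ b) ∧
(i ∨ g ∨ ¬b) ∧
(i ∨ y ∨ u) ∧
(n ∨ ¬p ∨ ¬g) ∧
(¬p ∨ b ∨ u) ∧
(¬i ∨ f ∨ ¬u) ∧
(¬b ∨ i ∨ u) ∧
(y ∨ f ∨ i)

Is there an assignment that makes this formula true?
No

No, the formula is not satisfiable.

No assignment of truth values to the variables can make all 32 clauses true simultaneously.

The formula is UNSAT (unsatisfiable).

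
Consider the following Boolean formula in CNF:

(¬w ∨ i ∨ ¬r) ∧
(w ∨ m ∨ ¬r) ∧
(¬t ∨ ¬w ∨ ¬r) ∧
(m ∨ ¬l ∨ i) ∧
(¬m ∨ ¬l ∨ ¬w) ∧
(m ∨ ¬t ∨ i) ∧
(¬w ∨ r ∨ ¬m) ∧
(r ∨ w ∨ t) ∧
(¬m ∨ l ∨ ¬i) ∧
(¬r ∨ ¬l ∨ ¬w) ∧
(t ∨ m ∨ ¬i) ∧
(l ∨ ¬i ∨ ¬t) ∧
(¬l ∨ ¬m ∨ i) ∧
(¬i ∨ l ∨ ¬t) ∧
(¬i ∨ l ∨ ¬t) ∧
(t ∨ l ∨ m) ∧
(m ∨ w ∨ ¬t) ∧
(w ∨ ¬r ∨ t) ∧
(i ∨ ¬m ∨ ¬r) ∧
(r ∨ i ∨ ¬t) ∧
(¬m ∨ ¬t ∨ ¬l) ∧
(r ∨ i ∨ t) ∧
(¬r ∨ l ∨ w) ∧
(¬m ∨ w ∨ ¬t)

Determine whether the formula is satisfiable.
Yes

Yes, the formula is satisfiable.

One satisfying assignment is: w=True, r=False, l=True, m=False, t=True, i=True

Verification: With this assignment, all 24 clauses evaluate to true.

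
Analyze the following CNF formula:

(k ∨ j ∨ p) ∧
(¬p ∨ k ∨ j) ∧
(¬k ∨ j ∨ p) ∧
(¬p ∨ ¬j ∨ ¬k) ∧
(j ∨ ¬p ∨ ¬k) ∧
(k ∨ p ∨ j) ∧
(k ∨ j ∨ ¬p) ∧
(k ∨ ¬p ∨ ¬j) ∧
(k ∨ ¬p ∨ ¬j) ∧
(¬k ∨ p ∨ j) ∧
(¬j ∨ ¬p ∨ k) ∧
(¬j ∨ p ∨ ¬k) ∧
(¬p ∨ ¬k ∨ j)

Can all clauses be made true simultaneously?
Yes

Yes, the formula is satisfiable.

One satisfying assignment is: p=False, j=True, k=False

Verification: With this assignment, all 13 clauses evaluate to true.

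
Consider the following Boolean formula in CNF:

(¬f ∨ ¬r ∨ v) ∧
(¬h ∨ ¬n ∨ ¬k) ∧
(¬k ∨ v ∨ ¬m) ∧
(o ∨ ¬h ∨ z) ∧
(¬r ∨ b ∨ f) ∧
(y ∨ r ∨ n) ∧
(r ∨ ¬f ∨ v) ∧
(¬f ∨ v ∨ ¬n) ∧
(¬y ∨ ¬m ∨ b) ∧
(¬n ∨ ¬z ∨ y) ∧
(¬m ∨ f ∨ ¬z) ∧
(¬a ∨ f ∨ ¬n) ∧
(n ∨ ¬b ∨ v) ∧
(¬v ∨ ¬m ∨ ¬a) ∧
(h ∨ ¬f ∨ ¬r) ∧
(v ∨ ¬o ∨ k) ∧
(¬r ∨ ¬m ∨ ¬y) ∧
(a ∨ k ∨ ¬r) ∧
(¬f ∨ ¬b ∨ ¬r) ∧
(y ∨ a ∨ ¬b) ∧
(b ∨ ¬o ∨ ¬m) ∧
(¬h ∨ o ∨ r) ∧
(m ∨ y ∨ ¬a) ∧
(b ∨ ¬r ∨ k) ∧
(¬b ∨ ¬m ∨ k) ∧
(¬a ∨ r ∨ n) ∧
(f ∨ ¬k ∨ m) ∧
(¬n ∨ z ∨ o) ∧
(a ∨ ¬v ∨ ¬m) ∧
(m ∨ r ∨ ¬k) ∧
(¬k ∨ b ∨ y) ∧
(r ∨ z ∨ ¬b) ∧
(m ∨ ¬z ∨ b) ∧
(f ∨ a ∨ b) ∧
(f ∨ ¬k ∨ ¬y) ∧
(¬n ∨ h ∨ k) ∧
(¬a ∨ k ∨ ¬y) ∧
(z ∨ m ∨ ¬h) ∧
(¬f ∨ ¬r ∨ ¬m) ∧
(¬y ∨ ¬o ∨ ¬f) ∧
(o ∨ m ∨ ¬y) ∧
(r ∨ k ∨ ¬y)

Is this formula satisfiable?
No

No, the formula is not satisfiable.

No assignment of truth values to the variables can make all 42 clauses true simultaneously.

The formula is UNSAT (unsatisfiable).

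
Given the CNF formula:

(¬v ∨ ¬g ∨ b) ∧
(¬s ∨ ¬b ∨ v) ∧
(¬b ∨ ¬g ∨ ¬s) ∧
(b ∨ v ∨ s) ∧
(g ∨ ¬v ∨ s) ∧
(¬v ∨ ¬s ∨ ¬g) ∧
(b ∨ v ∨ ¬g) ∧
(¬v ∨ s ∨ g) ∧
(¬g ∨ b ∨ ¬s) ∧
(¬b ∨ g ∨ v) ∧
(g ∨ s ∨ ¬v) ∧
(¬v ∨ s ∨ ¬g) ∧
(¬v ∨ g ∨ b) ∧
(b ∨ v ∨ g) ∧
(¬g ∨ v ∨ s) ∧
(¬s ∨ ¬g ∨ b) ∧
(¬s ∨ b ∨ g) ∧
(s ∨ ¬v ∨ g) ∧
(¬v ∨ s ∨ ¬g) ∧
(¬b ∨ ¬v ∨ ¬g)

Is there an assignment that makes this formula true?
Yes

Yes, the formula is satisfiable.

One satisfying assignment is: s=True, v=True, g=False, b=True

Verification: With this assignment, all 20 clauses evaluate to true.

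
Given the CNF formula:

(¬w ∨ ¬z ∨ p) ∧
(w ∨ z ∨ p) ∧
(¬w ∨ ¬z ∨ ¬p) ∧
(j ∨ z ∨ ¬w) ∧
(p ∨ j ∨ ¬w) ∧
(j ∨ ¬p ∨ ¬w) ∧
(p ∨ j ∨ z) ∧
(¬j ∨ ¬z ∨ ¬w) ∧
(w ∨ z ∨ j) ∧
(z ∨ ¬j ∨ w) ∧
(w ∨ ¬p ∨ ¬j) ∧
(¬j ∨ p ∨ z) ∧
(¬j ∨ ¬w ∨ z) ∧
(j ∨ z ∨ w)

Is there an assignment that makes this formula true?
Yes

Yes, the formula is satisfiable.

One satisfying assignment is: p=False, w=False, j=False, z=True

Verification: With this assignment, all 14 clauses evaluate to true.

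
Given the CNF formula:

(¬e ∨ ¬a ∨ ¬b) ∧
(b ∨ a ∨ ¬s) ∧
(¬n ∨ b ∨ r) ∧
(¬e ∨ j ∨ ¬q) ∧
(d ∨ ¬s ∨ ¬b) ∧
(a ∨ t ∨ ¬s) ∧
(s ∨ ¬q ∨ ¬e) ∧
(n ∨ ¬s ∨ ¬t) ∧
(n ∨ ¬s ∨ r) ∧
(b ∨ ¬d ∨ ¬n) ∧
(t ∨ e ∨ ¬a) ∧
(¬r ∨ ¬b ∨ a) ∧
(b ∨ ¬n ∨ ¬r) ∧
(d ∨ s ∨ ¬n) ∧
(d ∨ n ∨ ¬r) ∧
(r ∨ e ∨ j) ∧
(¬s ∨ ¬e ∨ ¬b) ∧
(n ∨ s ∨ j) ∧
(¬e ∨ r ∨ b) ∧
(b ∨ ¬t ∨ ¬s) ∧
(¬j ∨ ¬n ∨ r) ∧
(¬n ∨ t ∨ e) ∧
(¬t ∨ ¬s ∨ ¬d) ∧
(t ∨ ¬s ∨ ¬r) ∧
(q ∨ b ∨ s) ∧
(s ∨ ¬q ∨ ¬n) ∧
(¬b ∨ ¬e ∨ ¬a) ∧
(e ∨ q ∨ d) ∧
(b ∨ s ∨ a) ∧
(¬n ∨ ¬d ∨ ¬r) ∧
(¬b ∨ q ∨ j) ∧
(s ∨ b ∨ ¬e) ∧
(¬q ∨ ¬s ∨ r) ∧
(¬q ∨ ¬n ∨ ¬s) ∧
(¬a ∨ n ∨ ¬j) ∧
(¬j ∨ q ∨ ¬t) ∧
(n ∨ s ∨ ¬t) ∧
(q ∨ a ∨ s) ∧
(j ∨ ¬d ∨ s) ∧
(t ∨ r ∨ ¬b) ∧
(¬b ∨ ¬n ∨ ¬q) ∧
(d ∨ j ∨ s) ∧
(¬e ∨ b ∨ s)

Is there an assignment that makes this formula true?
No

No, the formula is not satisfiable.

No assignment of truth values to the variables can make all 43 clauses true simultaneously.

The formula is UNSAT (unsatisfiable).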